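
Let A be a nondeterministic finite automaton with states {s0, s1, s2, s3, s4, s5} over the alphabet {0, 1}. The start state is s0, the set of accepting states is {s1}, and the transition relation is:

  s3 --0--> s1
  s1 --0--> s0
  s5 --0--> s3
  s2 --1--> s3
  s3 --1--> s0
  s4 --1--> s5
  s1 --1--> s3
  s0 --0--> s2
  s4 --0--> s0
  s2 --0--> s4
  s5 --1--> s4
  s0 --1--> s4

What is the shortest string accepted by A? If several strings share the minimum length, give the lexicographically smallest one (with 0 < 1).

010

A breadth-first search from s0 reaches an accepting state first via the path s0 → s2 → s3 → s1 on input 010.
No string of length < 3 is accepted (BFS exhausts all shorter strings without reaching an accepting state), and 010 is the lexicographically least accepting string of length 3.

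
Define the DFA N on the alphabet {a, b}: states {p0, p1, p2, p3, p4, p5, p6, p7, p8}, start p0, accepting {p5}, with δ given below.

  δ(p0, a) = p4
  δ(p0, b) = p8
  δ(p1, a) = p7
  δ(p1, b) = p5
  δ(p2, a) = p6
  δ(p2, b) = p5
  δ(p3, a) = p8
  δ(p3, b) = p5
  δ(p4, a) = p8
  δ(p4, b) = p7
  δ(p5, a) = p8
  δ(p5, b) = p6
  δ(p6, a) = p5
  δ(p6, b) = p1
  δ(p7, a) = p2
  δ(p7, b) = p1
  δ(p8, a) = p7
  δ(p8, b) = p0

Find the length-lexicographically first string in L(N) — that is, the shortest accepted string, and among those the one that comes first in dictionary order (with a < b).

abab

A breadth-first search from p0 reaches an accepting state first via the path p0 → p4 → p7 → p2 → p5 on input abab.
No string of length < 4 is accepted (BFS exhausts all shorter strings without reaching an accepting state), and abab is the lexicographically least accepting string of length 4.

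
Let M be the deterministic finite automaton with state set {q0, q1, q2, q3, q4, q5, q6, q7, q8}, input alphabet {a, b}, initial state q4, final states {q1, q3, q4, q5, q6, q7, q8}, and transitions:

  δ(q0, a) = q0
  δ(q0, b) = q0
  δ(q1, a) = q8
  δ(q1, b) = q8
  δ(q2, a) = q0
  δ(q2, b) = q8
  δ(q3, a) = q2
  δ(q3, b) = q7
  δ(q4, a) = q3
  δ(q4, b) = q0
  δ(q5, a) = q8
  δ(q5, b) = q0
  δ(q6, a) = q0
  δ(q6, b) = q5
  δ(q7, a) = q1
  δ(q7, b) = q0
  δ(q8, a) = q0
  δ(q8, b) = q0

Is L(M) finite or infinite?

finite

The useful states (reachable from q4 and able to reach an accepting state) are {q1, q2, q3, q4, q7, q8}.
Restricted to these states the transition graph has no cycle, so every accepting path has bounded length and L is finite.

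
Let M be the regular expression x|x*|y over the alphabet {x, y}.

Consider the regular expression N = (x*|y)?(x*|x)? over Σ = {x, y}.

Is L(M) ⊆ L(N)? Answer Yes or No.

Yes

Converting the expression M to a DFA (subset construction, then merging equivalent states) gives the minimal DFA with states {m0, m1, m2, m3}, start state m0, accepting states {m0, m1, m2} and transitions m0: x→m1, y→m2; m1: x→m1, y→m3; m2: x→m3, y→m3; m3: x→m3, y→m3.
Converting the expression N to a DFA (subset construction, then merging equivalent states) gives the minimal DFA with states {n0, n1, n2}, start state n0, accepting states {n0, n1} and transitions n0: x→n1, y→n1; n1: x→n1, y→n2; n2: x→n2, y→n2.
Exploring the product automaton M × N from the start pair (m0, n0), following both machines on each input symbol, reaches 5 state pairs: (m0, n0), (m1, n1), (m2, n1), (m3, n2), (m3, n1).
M accepts in {m0, m1, m2} and N accepts in {n0, n1}. The reachable pairs whose M-component is accepting are (m0, n0), (m1, n1), (m2, n1); in each of them the N-component is accepting too, so the product for L(M) \ L(N) (M-component accepting, N-component rejecting) has no reachable accepting pair and the difference is empty.
Hence every string in L(M) is also in L(N).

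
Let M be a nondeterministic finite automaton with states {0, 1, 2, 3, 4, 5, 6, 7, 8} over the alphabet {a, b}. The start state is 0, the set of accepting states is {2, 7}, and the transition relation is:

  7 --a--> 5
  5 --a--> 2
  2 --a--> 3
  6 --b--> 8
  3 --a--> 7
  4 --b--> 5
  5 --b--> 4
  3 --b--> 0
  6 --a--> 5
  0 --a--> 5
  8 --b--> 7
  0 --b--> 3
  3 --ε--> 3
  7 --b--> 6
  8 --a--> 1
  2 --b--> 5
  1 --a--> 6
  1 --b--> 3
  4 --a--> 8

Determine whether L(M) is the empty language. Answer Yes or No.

The string aa is accepted: the run 0 → 5 → 2 ends in the accepting state 2.
Since at least one string is accepted, L(M) is not empty.

No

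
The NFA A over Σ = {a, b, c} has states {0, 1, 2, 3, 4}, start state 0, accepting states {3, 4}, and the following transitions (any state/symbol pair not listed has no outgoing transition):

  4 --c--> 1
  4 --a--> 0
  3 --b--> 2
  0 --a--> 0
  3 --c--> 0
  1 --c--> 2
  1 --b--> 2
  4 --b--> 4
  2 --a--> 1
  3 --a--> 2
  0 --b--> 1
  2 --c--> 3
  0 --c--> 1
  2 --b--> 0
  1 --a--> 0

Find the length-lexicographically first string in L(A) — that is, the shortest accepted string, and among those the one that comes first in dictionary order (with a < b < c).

bbc

A breadth-first search from 0 reaches an accepting state first via the path 0 → 1 → 2 → 3 on input bbc.
No string of length < 3 is accepted (BFS exhausts all shorter strings without reaching an accepting state), and bbc is the lexicographically least accepting string of length 3.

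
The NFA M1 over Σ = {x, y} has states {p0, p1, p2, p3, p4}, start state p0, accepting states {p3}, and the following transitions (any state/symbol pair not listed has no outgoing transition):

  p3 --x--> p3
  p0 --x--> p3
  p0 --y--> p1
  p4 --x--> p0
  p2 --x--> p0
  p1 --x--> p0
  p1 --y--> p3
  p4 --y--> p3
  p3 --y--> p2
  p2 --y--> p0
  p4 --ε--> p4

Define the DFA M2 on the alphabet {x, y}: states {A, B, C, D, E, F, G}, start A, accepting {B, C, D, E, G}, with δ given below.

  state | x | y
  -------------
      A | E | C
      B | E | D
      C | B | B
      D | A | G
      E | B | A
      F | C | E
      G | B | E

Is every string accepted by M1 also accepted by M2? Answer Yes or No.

The string xxyyyy is in L(M1) but not in L(M2).
So L(M1) ⊄ L(M2).

No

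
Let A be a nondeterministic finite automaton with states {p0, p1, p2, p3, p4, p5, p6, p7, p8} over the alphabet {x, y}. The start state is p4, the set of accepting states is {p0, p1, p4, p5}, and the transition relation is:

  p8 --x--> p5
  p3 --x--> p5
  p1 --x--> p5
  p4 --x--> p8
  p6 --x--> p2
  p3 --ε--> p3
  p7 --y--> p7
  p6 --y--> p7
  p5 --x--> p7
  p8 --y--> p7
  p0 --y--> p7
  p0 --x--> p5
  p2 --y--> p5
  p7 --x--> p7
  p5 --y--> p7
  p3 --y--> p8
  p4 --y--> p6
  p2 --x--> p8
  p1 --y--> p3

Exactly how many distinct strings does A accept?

4

The useful subgraph on states {p2, p4, p5, p6, p8} is acyclic, so L(A) is finite; the longest accepting path visits 5 useful states, giving maximum string length 4.
Counting accepting paths from p4 by length: 1 of length 0, 1 of length 2, 1 of length 3, 1 of length 4. Total 4.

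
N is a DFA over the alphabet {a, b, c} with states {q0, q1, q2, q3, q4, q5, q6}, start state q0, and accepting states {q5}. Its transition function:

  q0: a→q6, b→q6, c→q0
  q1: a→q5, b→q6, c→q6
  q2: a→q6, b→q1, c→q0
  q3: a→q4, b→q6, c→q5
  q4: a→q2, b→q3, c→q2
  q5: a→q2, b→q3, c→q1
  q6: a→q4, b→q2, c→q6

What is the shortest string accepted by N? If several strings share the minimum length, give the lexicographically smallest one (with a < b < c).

A breadth-first search from q0 reaches an accepting state first via the path q0 → q6 → q4 → q3 → q5 on input aabc.
No string of length < 4 is accepted (BFS exhausts all shorter strings without reaching an accepting state), and aabc is the lexicographically least accepting string of length 4.

aabc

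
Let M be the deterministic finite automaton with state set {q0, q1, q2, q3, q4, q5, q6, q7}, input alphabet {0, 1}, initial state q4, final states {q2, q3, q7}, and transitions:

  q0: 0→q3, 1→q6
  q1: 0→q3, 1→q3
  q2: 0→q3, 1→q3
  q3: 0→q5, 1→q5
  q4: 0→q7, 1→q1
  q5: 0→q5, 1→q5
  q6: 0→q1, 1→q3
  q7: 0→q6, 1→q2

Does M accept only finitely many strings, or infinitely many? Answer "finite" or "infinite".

The useful states (reachable from q4 and able to reach an accepting state) are {q1, q2, q3, q4, q6, q7}.
Restricted to these states the transition graph has no cycle, so every accepting path has bounded length and L is finite.

finite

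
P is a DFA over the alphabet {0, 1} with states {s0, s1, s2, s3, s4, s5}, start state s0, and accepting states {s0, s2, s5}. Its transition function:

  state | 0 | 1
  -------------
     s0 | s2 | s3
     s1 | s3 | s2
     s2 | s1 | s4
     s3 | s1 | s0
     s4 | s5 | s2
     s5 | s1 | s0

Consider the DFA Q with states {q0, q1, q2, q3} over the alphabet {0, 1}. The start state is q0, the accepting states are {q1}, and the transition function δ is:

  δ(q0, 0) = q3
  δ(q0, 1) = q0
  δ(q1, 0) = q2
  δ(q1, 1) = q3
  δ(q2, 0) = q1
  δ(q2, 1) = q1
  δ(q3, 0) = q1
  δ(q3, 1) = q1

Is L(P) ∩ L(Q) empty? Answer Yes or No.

No

The string 101 is accepted by both P and Q.
Hence L(P) ∩ L(Q) ≠ ∅.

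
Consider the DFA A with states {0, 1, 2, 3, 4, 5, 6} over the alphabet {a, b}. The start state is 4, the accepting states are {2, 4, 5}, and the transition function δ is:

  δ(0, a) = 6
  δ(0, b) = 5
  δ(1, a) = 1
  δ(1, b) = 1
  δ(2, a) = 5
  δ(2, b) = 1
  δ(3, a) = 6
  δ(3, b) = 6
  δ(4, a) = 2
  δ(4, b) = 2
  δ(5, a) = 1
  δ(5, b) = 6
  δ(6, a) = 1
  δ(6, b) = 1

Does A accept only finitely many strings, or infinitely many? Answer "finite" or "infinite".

The useful states (reachable from 4 and able to reach an accepting state) are {2, 4, 5}.
Restricted to these states the transition graph has no cycle, so every accepting path has bounded length and L is finite.

finite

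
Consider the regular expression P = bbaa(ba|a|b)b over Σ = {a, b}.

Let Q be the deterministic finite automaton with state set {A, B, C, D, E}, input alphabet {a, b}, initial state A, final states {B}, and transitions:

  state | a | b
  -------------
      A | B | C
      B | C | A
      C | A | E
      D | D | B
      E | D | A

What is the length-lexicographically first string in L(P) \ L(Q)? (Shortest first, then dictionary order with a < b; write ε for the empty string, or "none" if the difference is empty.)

bbaabb

The string bbaabb is accepted by P but not by Q.
No shorter string lies in the difference, and bbaabb is the lexicographically first length-6 string in L(P) \ L(Q).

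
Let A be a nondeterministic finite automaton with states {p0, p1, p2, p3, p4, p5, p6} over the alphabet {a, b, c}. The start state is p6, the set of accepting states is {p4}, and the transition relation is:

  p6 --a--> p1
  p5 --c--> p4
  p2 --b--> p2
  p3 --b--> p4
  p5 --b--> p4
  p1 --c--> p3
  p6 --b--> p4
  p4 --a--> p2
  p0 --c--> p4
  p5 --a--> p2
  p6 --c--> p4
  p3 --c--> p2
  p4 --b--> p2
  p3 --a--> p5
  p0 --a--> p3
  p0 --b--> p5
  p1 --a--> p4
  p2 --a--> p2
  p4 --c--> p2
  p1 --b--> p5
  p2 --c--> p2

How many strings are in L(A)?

The useful subgraph on states {p1, p3, p4, p5, p6} is acyclic, so L(A) is finite; the longest accepting path visits 5 useful states, giving maximum string length 4.
Counting accepting paths from p6 by length: 2 of length 1, 1 of length 2, 3 of length 3, 2 of length 4. Total 8.

8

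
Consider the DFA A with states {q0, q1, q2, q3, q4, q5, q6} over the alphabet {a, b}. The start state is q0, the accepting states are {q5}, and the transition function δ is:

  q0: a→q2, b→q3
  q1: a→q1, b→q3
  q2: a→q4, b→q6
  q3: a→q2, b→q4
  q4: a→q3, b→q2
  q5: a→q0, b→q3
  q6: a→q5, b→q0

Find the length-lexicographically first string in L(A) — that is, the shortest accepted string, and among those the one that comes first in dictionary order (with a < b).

A breadth-first search from q0 reaches an accepting state first via the path q0 → q2 → q6 → q5 on input aba.
No string of length < 3 is accepted (BFS exhausts all shorter strings without reaching an accepting state), and aba is the lexicographically least accepting string of length 3.

aba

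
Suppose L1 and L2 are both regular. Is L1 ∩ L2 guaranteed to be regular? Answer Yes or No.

Run DFAs for L₁ and L₂ in parallel: the product automaton with state set Q₁ × Q₂, start (q₁, q₂) and accepting set F₁ × F₂ recognises L₁ ∩ L₂.
So the regular languages are closed under intersection.

Yes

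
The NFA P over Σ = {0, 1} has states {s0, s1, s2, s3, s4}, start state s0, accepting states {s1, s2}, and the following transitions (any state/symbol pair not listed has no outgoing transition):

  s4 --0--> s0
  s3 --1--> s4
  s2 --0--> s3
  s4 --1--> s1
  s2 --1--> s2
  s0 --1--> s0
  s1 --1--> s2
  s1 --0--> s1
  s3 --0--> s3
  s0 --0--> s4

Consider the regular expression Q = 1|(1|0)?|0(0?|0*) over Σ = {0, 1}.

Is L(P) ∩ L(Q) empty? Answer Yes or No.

Converting the expression Q to a DFA (subset construction, then merging equivalent states) gives the minimal DFA with states {q0, q1, q2, q3}, start state q0, accepting states {q0, q1, q2} and transitions q0: 0→q1, 1→q2; q1: 0→q1, 1→q3; q2: 0→q3, 1→q3; q3: 0→q3, 1→q3.
Exploring the product automaton P × Q from the start pair (s0, q0), following both machines on each input symbol, reaches 9 state pairs: (s0, q0), (s4, q1), (s0, q2), (s0, q1), (s1, q3), (s4, q3), (s0, q3), (s2, q3), (s3, q3).
P accepts in {s1, s2} and Q accepts in {q0, q1, q2}; no reachable pair has both components accepting, so no string drives both machines to acceptance simultaneously and L(P) ∩ L(Q) = ∅.
So no string is accepted by both, and the intersection is empty.

Yes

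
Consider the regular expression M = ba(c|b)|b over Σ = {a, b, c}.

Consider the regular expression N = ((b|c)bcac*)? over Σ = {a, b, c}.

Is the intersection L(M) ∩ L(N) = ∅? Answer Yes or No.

Converting the expression M to a DFA (subset construction, then merging equivalent states) gives the minimal DFA with states {m0, m1, m2, m3, m4}, start state m0, accepting states {m2, m4} and transitions m0: a→m1, b→m2, c→m1; m1: a→m1, b→m1, c→m1; m2: a→m3, b→m1, c→m1; m3: a→m1, b→m4, c→m4; m4: a→m1, b→m1, c→m1.
Converting the expression N to a DFA (subset construction, then merging equivalent states) gives the minimal DFA with states {n0, n1, n2, n3, n4, n5}, start state n0, accepting states {n0, n5} and transitions n0: a→n1, b→n2, c→n2; n1: a→n1, b→n1, c→n1; n2: a→n1, b→n3, c→n1; n3: a→n1, b→n1, c→n4; n4: a→n5, b→n1, c→n1; n5: a→n1, b→n1, c→n5.
Exploring the product automaton M × N from the start pair (m0, n0), following both machines on each input symbol, reaches 9 state pairs: (m0, n0), (m1, n1), (m2, n2), (m1, n2), (m3, n1), (m1, n3), (m4, n1), (m1, n4), (m1, n5).
M accepts in {m2, m4} and N accepts in {n0, n5}; no reachable pair has both components accepting, so no string drives both machines to acceptance simultaneously and L(M) ∩ L(N) = ∅.
So no string is accepted by both, and the intersection is empty.

Yes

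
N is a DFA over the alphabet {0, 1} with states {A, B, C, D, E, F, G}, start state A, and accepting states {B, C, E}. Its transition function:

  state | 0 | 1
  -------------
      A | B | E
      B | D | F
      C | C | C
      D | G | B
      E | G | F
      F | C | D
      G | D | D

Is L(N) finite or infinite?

State B is reachable from the start and can reach an accepting state, and it lies on the cycle B → D → B.
Traversing that cycle any number of times yields accepted strings of unbounded length, so the language is infinite.

infinite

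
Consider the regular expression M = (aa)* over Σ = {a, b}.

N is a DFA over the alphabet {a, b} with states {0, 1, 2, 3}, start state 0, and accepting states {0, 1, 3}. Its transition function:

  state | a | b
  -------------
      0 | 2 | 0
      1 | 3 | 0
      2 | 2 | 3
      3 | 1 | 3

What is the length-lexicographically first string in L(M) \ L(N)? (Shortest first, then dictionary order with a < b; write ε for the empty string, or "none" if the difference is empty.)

aa

The string aa is accepted by M but not by N.
No shorter string lies in the difference, and aa is the lexicographically first length-2 string in L(M) \ L(N).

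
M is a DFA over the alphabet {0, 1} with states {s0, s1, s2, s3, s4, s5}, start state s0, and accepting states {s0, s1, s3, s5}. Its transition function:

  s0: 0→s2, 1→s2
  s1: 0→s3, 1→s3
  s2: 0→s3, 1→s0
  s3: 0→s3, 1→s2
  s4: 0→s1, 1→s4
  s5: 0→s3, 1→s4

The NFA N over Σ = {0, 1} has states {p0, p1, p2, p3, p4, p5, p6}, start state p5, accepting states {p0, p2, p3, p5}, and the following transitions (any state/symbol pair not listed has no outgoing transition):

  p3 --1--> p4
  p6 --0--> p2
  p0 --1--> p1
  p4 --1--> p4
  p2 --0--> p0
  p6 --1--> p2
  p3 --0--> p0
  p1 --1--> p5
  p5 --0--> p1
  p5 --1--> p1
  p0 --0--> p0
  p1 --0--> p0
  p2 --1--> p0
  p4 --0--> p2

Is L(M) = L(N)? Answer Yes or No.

Exploring the product automaton M × N from the start pair (s0, p5), following both machines on each input symbol, reaches 3 state pairs: (s0, p5), (s2, p1), (s3, p0).
M accepts in {s0, s1, s3, s5} and N accepts in {p0, p2, p3, p5}. In every reachable pair the two components are either both accepting — (s0, p5), (s3, p0) — or both non-accepting, so no string is accepted by exactly one of the machines: L(M) \ L(N) and L(N) \ L(M) are both empty.
Hence every string is accepted by M iff it is accepted by N, and the two languages coincide.

Yes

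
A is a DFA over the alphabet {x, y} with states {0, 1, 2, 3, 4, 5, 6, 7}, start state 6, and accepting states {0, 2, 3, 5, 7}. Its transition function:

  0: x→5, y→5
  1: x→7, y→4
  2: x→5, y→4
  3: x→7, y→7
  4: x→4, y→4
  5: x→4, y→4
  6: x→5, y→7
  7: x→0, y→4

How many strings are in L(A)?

The useful subgraph on states {0, 5, 6, 7} is acyclic, so L(A) is finite; the longest accepting path visits 4 useful states, giving maximum string length 3.
Counting accepting paths from 6 by length: 2 of length 1, 1 of length 2, 2 of length 3. Total 5.

5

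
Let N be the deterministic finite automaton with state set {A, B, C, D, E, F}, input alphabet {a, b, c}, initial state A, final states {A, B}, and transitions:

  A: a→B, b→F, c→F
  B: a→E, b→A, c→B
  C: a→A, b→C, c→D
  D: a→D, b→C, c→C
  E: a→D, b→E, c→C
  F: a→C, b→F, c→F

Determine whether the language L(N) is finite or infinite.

State A is reachable from the start and can reach an accepting state, and it lies on the cycle A → B → A.
Traversing that cycle any number of times yields accepted strings of unbounded length, so the language is infinite.

infinite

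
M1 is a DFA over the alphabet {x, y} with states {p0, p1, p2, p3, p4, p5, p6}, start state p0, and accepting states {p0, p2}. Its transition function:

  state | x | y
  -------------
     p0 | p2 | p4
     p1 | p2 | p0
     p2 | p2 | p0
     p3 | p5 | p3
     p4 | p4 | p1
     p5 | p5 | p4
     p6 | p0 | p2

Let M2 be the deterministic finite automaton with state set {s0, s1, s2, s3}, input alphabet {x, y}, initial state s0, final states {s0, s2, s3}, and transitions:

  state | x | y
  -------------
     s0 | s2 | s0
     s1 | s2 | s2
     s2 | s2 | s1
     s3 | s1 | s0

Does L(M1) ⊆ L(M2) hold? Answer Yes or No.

The string xy is in L(M1) but not in L(M2).
So L(M1) ⊄ L(M2).

No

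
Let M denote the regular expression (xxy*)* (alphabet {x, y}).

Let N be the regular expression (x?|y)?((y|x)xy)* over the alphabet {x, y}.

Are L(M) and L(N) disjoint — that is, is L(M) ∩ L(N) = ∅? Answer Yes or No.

No

The empty string ε is accepted by both M and N.
Hence L(M) ∩ L(N) ≠ ∅.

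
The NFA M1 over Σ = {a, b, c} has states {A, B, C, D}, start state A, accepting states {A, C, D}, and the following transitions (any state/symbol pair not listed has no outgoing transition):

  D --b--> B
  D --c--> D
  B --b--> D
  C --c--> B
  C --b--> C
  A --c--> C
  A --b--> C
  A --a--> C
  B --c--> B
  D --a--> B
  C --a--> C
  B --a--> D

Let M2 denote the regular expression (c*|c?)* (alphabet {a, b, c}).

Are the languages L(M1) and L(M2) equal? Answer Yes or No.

The string a is accepted by M1 but rejected by M2.
So L(M1) ≠ L(M2).

No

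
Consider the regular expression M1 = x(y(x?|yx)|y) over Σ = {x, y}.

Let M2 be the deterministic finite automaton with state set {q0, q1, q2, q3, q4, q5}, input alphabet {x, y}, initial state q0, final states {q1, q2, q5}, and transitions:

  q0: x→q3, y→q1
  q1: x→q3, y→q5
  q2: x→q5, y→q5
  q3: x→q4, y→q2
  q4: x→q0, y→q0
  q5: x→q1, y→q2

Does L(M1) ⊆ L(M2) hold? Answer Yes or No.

Converting the expression M1 to a DFA (subset construction, then merging equivalent states) gives the minimal DFA with states {r0, r1, r2, r3, r4, r5}, start state r0, accepting states {r3, r4} and transitions r0: x→r1, y→r2; r1: x→r2, y→r3; r2: x→r2, y→r2; r3: x→r4, y→r5; r4: x→r2, y→r2; r5: x→r4, y→r2.
Exploring the product automaton M1 × M2 from the start pair (r0, q0), following both machines on each input symbol, reaches 12 state pairs: (r0, q0), (r1, q3), (r2, q1), (r2, q4), (r3, q2), (r2, q3), (r2, q5), (r2, q0), (r4, q5), (r5, q5), (r2, q2), (r4, q1).
M1 accepts in {r3, r4} and M2 accepts in {q1, q2, q5}. The reachable pairs whose M1-component is accepting are (r3, q2), (r4, q5), (r4, q1); in each of them the M2-component is accepting too, so the product for L(M1) \ L(M2) (M1-component accepting, M2-component rejecting) has no reachable accepting pair and the difference is empty.
Hence every string in L(M1) is also in L(M2).

Yes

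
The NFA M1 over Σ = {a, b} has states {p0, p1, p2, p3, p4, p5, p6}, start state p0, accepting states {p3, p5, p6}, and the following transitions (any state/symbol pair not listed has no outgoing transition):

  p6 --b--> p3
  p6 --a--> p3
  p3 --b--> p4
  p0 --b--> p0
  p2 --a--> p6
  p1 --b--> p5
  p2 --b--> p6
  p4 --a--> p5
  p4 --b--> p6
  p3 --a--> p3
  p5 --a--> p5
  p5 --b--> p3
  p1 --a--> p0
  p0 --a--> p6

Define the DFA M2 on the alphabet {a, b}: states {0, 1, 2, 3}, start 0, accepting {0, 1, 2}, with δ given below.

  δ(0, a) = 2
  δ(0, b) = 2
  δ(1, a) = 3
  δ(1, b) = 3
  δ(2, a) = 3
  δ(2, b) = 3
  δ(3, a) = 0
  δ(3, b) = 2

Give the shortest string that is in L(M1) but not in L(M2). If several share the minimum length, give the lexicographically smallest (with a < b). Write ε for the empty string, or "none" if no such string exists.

The string aa is accepted by M1 but not by M2.
No shorter string lies in the difference, and aa is the lexicographically first length-2 string in L(M1) \ L(M2).

aa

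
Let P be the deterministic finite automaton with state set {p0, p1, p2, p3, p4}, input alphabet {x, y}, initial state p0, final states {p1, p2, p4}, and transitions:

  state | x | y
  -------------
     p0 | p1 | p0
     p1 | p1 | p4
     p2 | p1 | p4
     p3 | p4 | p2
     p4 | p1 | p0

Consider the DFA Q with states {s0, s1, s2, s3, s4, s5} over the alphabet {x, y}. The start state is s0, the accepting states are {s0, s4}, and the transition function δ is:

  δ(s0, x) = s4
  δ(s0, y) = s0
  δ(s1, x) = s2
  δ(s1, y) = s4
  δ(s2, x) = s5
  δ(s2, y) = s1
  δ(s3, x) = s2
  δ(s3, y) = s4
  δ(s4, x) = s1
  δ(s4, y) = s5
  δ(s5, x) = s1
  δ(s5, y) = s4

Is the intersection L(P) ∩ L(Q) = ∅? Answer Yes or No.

The string x is accepted by both P and Q.
Hence L(P) ∩ L(Q) ≠ ∅.

No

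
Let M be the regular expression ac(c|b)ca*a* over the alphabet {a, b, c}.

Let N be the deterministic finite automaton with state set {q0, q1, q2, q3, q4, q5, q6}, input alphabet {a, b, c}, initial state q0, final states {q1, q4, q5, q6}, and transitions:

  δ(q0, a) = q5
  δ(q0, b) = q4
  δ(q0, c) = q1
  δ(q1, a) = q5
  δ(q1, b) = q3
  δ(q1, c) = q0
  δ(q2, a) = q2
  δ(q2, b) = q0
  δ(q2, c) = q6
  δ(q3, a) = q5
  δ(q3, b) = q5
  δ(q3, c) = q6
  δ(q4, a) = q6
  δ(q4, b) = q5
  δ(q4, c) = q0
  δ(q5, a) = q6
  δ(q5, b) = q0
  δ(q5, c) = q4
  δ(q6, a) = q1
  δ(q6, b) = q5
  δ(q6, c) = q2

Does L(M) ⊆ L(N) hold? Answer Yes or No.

Yes

Converting the expression M to a DFA (subset construction, then merging equivalent states) gives the minimal DFA with states {m0, m1, m2, m3, m4, m5}, start state m0, accepting states {m5} and transitions m0: a→m1, b→m2, c→m2; m1: a→m2, b→m2, c→m3; m2: a→m2, b→m2, c→m2; m3: a→m2, b→m4, c→m4; m4: a→m2, b→m2, c→m5; m5: a→m5, b→m2, c→m2.
Exploring the product automaton M × N from the start pair (m0, q0), following both machines on each input symbol, reaches 16 state pairs: (m0, q0), (m1, q5), (m2, q4), (m2, q1), (m2, q6), (m2, q0), (m3, q4), (m2, q5), (m2, q3), (m2, q2), (m4, q5), (m4, q0), (m5, q4), (m5, q1), (m5, q6), (m5, q5).
M accepts in {m5} and N accepts in {q1, q4, q5, q6}. The reachable pairs whose M-component is accepting are (m5, q4), (m5, q1), (m5, q6), (m5, q5); in each of them the N-component is accepting too, so the product for L(M) \ L(N) (M-component accepting, N-component rejecting) has no reachable accepting pair and the difference is empty.
Hence every string in L(M) is also in L(N).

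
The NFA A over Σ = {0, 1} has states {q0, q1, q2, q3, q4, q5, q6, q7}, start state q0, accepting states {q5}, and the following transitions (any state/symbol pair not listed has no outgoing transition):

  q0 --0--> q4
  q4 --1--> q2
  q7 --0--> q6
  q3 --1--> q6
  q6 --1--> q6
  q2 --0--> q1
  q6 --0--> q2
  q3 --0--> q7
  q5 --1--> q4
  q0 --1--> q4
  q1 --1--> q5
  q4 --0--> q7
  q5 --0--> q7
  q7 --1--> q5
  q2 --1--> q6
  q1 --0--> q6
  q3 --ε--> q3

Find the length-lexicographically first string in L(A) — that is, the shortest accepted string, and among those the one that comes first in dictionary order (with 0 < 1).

A breadth-first search from q0 reaches an accepting state first via the path q0 → q4 → q7 → q5 on input 001.
No string of length < 3 is accepted (BFS exhausts all shorter strings without reaching an accepting state), and 001 is the lexicographically least accepting string of length 3.

001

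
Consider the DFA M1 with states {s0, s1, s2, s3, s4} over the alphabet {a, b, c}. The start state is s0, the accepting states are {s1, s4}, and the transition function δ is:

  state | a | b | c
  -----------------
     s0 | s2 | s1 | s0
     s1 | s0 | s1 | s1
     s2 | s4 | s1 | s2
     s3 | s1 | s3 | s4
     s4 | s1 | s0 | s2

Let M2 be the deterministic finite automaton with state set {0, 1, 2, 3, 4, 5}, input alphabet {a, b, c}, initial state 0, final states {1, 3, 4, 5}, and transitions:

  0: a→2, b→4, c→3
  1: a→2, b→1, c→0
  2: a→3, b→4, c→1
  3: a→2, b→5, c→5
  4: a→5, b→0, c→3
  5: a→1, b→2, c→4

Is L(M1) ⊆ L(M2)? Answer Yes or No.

No

The string bb is in L(M1) but not in L(M2).
So L(M1) ⊄ L(M2).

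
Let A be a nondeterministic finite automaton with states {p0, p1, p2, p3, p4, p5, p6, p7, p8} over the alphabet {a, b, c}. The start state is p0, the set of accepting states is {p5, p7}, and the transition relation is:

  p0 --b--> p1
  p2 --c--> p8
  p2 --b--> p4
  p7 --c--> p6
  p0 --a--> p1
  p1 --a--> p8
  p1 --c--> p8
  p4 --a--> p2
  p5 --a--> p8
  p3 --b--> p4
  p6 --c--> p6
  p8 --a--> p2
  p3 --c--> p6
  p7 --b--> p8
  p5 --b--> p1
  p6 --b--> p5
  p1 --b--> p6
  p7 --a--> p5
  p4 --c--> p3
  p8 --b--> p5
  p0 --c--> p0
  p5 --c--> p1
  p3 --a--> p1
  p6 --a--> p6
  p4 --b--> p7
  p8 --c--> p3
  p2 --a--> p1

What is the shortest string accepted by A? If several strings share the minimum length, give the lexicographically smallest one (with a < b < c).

aab

A breadth-first search from p0 reaches an accepting state first via the path p0 → p1 → p8 → p5 on input aab.
No string of length < 3 is accepted (BFS exhausts all shorter strings without reaching an accepting state), and aab is the lexicographically least accepting string of length 3.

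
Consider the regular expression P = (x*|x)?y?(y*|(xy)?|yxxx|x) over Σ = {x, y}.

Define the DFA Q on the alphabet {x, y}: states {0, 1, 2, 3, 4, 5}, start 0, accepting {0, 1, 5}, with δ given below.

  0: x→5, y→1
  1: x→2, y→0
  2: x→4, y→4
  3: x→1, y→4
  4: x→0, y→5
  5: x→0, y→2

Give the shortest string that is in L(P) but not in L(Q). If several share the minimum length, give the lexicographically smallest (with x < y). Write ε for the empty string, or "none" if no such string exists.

The string xy is accepted by P but not by Q.
No shorter string lies in the difference, and xy is the lexicographically first length-2 string in L(P) \ L(Q).

xy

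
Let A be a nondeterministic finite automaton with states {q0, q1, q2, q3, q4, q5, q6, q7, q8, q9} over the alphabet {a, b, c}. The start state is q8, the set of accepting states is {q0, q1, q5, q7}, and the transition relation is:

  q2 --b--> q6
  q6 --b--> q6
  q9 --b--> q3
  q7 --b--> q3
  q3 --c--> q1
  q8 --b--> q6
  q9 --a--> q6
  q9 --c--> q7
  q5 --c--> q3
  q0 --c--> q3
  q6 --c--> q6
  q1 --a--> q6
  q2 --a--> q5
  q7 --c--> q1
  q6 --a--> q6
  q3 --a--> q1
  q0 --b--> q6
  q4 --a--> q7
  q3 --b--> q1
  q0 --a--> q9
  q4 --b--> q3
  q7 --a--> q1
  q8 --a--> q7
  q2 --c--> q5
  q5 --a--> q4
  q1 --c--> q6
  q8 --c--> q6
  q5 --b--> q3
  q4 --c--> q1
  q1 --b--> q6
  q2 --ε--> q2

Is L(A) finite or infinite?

The useful states (reachable from q8 and able to reach an accepting state) are {q1, q3, q7, q8}.
Restricted to these states the transition graph has no cycle, so every accepting path has bounded length and L is finite.

finite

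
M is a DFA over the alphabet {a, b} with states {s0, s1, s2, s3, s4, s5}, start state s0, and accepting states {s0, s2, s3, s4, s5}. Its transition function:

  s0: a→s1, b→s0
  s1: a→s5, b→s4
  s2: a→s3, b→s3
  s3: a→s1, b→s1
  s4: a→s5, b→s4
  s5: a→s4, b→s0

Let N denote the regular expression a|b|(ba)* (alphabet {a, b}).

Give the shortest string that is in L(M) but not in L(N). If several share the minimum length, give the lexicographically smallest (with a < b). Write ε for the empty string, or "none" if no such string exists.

aa

The string aa is accepted by M but not by N.
No shorter string lies in the difference, and aa is the lexicographically first length-2 string in L(M) \ L(N).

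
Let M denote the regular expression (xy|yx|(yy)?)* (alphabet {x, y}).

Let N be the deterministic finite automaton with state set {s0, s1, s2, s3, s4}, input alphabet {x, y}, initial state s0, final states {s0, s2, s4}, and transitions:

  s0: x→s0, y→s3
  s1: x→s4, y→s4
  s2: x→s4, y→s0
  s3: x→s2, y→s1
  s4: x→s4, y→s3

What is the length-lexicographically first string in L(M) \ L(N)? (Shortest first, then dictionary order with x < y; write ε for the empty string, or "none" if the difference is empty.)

The string xy is accepted by M but not by N.
No shorter string lies in the difference, and xy is the lexicographically first length-2 string in L(M) \ L(N).

xy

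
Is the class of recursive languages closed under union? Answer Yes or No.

Run a decider for L₁ and then a decider for L₂ on the input and accept if either accepts; both sub-runs halt, so this is again a decider.
So the recursive languages are closed under union.

Yes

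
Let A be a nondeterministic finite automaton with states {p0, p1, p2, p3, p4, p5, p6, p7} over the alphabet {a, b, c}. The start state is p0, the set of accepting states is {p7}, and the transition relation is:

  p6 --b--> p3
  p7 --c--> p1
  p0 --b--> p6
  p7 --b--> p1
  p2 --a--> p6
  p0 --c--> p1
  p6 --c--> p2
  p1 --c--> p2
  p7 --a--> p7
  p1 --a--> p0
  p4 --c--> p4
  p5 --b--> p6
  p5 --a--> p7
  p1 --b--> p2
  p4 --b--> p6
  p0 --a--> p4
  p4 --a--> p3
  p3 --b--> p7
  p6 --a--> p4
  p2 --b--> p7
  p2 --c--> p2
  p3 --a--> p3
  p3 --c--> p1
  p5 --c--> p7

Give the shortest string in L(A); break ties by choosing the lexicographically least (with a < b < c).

A breadth-first search from p0 reaches an accepting state first via the path p0 → p4 → p3 → p7 on input aab.
No string of length < 3 is accepted (BFS exhausts all shorter strings without reaching an accepting state), and aab is the lexicographically least accepting string of length 3.

aab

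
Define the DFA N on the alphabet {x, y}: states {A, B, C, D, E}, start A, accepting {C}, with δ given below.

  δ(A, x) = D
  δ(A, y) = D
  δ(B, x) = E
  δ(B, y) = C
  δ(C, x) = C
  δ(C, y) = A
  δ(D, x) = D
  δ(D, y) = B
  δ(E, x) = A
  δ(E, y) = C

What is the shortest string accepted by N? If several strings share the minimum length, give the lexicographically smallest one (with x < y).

A breadth-first search from A reaches an accepting state first via the path A → D → B → C on input xyy.
No string of length < 3 is accepted (BFS exhausts all shorter strings without reaching an accepting state), and xyy is the lexicographically least accepting string of length 3.

xyy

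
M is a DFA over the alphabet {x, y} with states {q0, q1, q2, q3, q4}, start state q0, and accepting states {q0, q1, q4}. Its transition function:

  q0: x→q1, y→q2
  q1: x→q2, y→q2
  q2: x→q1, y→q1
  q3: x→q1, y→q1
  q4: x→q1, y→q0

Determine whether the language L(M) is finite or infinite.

State q1 is reachable from the start and can reach an accepting state, and it lies on the cycle q1 → q2 → q1.
Traversing that cycle any number of times yields accepted strings of unbounded length, so the language is infinite.

infinite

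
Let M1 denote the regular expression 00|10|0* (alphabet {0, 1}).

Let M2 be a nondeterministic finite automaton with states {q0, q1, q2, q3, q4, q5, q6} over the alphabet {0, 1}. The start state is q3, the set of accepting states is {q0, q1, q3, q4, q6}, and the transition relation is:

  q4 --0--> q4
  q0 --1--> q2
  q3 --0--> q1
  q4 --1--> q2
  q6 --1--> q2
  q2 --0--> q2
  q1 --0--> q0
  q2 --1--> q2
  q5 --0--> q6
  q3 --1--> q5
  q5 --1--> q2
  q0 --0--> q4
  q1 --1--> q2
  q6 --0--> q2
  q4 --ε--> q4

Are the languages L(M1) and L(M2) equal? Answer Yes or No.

Yes

Converting the expression M1 to a DFA (subset construction, then merging equivalent states) gives the minimal DFA with states {r0, r1, r2, r3, r4}, start state r0, accepting states {r0, r1, r4} and transitions r0: 0→r1, 1→r2; r1: 0→r1, 1→r3; r2: 0→r4, 1→r3; r3: 0→r3, 1→r3; r4: 0→r3, 1→r3.
Exploring the product automaton M1 × M2 from the start pair (r0, q3), following both machines on each input symbol, reaches 7 state pairs: (r0, q3), (r1, q1), (r2, q5), (r1, q0), (r3, q2), (r4, q6), (r1, q4).
M1 accepts in {r0, r1, r4} and M2 accepts in {q0, q1, q3, q4, q6}. In every reachable pair the two components are either both accepting — (r0, q3), (r1, q1), (r1, q0), (r4, q6), (r1, q4) — or both non-accepting, so no string is accepted by exactly one of the machines: L(M1) \ L(M2) and L(M2) \ L(M1) are both empty.
Hence every string is accepted by M1 iff it is accepted by M2, and the two languages coincide.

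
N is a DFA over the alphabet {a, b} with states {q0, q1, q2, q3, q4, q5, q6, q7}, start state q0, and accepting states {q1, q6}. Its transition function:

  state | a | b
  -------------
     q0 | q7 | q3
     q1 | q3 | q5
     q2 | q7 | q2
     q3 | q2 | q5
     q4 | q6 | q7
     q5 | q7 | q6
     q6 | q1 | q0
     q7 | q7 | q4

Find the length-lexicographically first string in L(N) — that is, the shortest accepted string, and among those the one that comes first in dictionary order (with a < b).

aba

A breadth-first search from q0 reaches an accepting state first via the path q0 → q7 → q4 → q6 on input aba.
No string of length < 3 is accepted (BFS exhausts all shorter strings without reaching an accepting state), and aba is the lexicographically least accepting string of length 3.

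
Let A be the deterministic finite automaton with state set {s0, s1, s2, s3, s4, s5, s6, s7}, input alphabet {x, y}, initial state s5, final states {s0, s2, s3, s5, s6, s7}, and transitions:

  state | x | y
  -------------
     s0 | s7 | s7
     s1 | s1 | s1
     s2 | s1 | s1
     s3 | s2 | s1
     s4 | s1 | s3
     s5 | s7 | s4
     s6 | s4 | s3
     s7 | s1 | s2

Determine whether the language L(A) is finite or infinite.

finite

The useful states (reachable from s5 and able to reach an accepting state) are {s2, s3, s4, s5, s7}.
Restricted to these states the transition graph has no cycle, so every accepting path has bounded length and L is finite.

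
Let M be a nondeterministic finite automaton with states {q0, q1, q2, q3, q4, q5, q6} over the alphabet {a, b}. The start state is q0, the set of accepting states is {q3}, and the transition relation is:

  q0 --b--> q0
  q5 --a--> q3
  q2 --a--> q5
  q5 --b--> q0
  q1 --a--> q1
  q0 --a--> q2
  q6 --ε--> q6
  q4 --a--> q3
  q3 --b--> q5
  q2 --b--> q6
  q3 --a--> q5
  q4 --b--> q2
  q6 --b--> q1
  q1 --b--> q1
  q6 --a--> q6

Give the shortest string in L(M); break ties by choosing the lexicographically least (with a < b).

A breadth-first search from q0 reaches an accepting state first via the path q0 → q2 → q5 → q3 on input aaa.
No string of length < 3 is accepted (BFS exhausts all shorter strings without reaching an accepting state), and aaa is the lexicographically least accepting string of length 3.

aaa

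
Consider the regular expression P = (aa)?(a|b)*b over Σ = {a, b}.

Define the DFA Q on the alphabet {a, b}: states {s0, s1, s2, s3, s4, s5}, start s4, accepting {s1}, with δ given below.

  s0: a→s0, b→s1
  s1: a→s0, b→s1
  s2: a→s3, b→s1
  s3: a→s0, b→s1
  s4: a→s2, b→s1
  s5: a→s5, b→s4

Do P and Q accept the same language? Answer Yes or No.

Converting the expression P to a DFA (subset construction, then merging equivalent states) gives the minimal DFA with states {p0, p1}, start state p0, accepting states {p1} and transitions p0: a→p0, b→p1; p1: a→p0, b→p1.
Exploring the product automaton P × Q from the start pair (p0, s4), following both machines on each input symbol, reaches 5 state pairs: (p0, s4), (p0, s2), (p1, s1), (p0, s3), (p0, s0).
P accepts in {p1} and Q accepts in {s1}. In every reachable pair the two components are either both accepting — (p1, s1) — or both non-accepting, so no string is accepted by exactly one of the machines: L(P) \ L(Q) and L(Q) \ L(P) are both empty.
Hence every string is accepted by P iff it is accepted by Q, and the two languages coincide.

Yes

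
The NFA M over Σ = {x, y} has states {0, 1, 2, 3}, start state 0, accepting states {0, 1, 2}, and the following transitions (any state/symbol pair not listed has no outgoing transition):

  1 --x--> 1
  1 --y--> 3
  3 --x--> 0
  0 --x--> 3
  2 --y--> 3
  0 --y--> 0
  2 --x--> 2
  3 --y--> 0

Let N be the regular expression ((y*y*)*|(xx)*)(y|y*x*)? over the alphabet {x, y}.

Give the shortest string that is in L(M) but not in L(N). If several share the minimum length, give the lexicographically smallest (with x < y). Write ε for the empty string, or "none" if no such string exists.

xy

The string xy is accepted by M but not by N.
No shorter string lies in the difference, and xy is the lexicographically first length-2 string in L(M) \ L(N).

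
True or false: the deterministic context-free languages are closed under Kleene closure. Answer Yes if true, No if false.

L = {c aⁿbⁿ : n≥0} ∪ {cc aⁿb²ⁿ : n≥0} is a DCFL (the number of leading c's fixes which ratio the DPDA checks), but L* is not. Every word of L starts with c, so in a factorisation of the string cc aⁱbʲ (i≥1) into words of L each factor begins at one of the two c's: either the whole string is a single word of L (forcing j = 2i), or it splits as c · (c aⁱbʲ) with c ∈ L (take n = 0) and c aⁱbʲ ∈ L (forcing j = i). Thus L* ∩ cca⁺b* = {cc aⁿbⁿ : n≥1} ∪ {cc aⁿb²ⁿ : n≥1}. A DPDA for L* would give one for this intersection with a regular set, and, started from its configuration after reading cc, one for {aⁿbⁿ : n≥1} ∪ {aⁿb²ⁿ : n≥1}, which no deterministic PDA accepts (a DPDA for it would have a single run on aⁿb²ⁿ, accepting after the prefix aⁿbⁿ and accepting again after n more b's; an ordinary PDA that simulates it on a's and b's and, at any moment when it is accepting, may switch to reading only a fresh letter d while feeding each d to the simulation as a b, would accept aⁱbʲdᵏ (k≥1) exactly when both aⁱbʲ and aⁱbʲ⁺ᵏ are in the language, i.e. its language intersected with the regular set a*b*d⁺ would be exactly {aⁿbⁿdⁿ : n≥1} — impossible, since context-free languages are closed under intersection with regular sets and {aⁿbⁿdⁿ} is not context-free). So L* is not a DCFL.

No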